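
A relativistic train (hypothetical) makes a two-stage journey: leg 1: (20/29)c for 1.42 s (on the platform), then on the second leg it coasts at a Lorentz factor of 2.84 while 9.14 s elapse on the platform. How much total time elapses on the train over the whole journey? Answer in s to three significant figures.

Leg 1: γ = 1/√(1 − (20/29)²) = 29/21 ≈ 1.381; τ_1 = 1.42/1.381 = 1.028 s.
Leg 2: γ = 2.84; τ_2 = 9.14/2.840 = 3.218 s.
Total: 1.028 + 3.218 s.

τ = 4.25 s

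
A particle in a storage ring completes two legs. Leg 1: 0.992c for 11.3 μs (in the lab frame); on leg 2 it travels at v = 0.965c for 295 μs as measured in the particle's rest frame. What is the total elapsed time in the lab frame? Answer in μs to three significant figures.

Δt = 1140 μs

Leg 1: 11.3 μs is already measured in the lab frame.
Leg 2: γ = 1/√(1 − 0.965²) = 1/√0.06878 = 3.813; Δt_2 = 3.813 × 295 = 1125 μs.
Total: 11.30 + 1125 μs.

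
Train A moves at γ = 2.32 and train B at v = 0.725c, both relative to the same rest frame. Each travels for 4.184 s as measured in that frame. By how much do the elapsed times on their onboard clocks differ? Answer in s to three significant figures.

|τ_A − τ_B| = 1.08 s

A: γ = 2.32; τ_A = 4.184/2.320 = 1.803 s.
B: γ = 1/√(1 − 0.725²) = 1/√0.4744 = 1.452; τ_B = 4.184/1.452 = 2.882 s.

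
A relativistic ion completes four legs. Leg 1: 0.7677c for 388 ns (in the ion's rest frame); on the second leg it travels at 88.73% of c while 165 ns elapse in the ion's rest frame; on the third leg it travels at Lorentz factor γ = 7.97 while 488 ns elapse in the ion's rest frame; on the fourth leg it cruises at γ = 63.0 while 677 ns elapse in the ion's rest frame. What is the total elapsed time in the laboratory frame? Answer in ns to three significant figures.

Leg 1: γ = 1/√(1 − 0.7677²) = 1/√0.4106 = 1.561; Δt_1 = 1.561 × 388 = 605.5 ns.
Leg 2: β = 0.8873; γ = 1/√(1 − 0.8873²) = 1/√0.2127 = 2.168; Δt_2 = 2.168 × 165 = 357.8 ns.
Leg 3: γ = 7.97; Δt_3 = 7.970 × 488 = 3889 ns.
Leg 4: γ = 63.0; Δt_4 = 63.00 × 677 = 4.265×10⁴ ns.
Total: 605.5 + 357.8 + 3889 + 4.265×10⁴ ns.

Δt = 4.75×10⁴ ns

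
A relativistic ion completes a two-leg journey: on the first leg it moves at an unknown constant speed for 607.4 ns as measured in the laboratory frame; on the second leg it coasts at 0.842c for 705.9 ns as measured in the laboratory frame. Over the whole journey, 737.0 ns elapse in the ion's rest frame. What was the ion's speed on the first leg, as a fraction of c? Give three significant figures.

β = 0.810

Leg 1: speed unknown; τ_1 = 607.4/γ_1.
Leg 2: γ = 1/√(1 − 0.842²) = 1/√0.2910 = 1.854; τ_2 = 705.9/1.854 = 380.8 ns.
Total proper time: τ_1 + 380.8 = 737.0, so τ_1 = 737.0 − 380.8 = 356.2 ns.
γ_1 = 607.4/356.2 = 1.705; β = √(1 − 1/γ²) = √0.6561.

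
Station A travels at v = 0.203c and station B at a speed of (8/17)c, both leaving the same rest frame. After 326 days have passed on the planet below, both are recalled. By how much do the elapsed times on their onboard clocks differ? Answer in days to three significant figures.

A: γ = 1/√(1 − 0.203²) = 1/√0.9588 = 1.021; τ_A = 326/1.021 = 319.2 days.
B: γ = 1/√(1 − (8/17)²) = 17/15 ≈ 1.133; τ_B = 326/1.133 = 287.6 days.

|τ_A − τ_B| = 31.6 days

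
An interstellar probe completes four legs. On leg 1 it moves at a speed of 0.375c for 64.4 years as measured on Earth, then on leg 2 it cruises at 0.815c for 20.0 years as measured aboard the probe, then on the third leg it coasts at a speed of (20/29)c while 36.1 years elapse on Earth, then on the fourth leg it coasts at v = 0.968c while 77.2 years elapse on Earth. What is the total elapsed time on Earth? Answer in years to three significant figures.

Leg 1: 64.4 years is already measured on Earth.
Leg 2: γ = 1/√(1 − 0.815²) = 1/√0.3358 = 1.726; Δt_2 = 1.726 × 20.0 = 34.51 years.
Leg 3: 36.1 years is already measured on Earth.
Leg 4: 77.2 years is already measured on Earth.
Total: 64.40 + 34.51 + 36.10 + 77.20 years.

Δt = 212 years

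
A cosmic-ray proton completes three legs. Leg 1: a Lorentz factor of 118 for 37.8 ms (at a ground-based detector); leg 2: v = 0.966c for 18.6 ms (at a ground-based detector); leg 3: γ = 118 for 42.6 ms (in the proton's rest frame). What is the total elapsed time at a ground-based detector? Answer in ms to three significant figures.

Leg 1: 37.8 ms is already measured at a ground-based detector.
Leg 2: 18.6 ms is already measured at a ground-based detector.
Leg 3: γ = 118; Δt_3 = 118.0 × 42.6 = 5027 ms.
Total: 37.80 + 18.60 + 5027 ms.

Δt = 5080 ms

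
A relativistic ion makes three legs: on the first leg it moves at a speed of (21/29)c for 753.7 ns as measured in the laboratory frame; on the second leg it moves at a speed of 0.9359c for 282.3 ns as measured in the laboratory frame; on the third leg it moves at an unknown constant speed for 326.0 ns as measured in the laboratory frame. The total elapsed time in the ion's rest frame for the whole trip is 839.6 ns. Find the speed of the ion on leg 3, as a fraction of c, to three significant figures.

Leg 1: γ = 1/√(1 − (21/29)²) = 29/20 = 1.450; τ_1 = 753.7/1.450 = 519.8 ns.
Leg 2: γ = 1/√(1 − 0.9359²) = 1/√0.1241 = 2.839; τ_2 = 282.3/2.839 = 99.44 ns.
Leg 3: speed unknown; τ_3 = 326.0/γ_3.
Total proper time: 519.8 + 99.44 + τ_3 = 839.6, so τ_3 = 839.6 − 619.2 = 220.4 ns.
γ_3 = 326.0/220.4 = 1.479; β = √(1 − 1/γ²) = √0.5431.

β = 0.737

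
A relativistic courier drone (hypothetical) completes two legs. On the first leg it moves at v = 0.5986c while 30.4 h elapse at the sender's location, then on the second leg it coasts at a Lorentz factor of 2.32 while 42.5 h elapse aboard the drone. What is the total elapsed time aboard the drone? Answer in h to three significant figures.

Leg 1: γ = 1/√(1 − 0.5986²) = 1/√0.6417 = 1.248; τ_1 = 30.4/1.248 = 24.35 h.
Leg 2: 42.5 h is already measured aboard the drone.
Total: 24.35 + 42.50 h.

τ = 66.9 h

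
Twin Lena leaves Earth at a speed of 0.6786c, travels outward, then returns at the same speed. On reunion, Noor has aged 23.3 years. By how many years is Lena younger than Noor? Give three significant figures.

Δt − τ = 6.19 years

γ = 1/√(1 − 0.6786²) = 1/√0.5395 = 1.361
Lena's elapsed proper time: τ = 23.3/1.361 = 17.11 years.
Age gap = Δt − τ = 23.3 − 17.11 years.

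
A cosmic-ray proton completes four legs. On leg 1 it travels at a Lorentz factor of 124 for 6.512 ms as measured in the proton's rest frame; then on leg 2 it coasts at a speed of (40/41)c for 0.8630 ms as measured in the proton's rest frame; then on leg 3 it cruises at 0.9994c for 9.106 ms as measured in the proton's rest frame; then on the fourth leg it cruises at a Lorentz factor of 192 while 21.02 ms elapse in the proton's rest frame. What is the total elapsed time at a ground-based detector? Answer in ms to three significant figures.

Leg 1: γ = 124; Δt_1 = 124.0 × 6.512 = 807.5 ms.
Leg 2: γ = 1/√(1 − (40/41)²) = 41/9 ≈ 4.556; Δt_2 = 4.556 × 0.8630 = 3.931 ms.
Leg 3: γ = 1/√(1 − 0.9994²) = 1/√0.001200 = 28.87; Δt_3 = 28.87 × 9.106 = 262.9 ms.
Leg 4: γ = 192; Δt_4 = 192.0 × 21.02 = 4036 ms.
Total: 807.5 + 3.931 + 262.9 + 4036 ms.

Δt = 5110 ms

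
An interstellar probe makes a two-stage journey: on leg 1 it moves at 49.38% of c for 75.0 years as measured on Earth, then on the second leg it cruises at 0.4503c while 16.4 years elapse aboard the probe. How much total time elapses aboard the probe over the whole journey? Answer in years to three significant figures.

τ = 81.6 years

Leg 1: β = 0.4938; γ = 1/√(1 − 0.4938²) = 1/√0.7562 = 1.150; τ_1 = 75.0/1.150 = 65.22 years.
Leg 2: 16.4 years is already measured aboard the probe.
Total: 65.22 + 16.40 years.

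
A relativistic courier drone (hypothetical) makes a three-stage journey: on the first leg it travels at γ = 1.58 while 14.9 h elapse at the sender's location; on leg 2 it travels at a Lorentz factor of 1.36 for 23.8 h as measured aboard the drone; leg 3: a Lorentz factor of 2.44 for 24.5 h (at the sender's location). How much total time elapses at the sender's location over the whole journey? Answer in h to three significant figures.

Leg 1: 14.9 h is already measured at the sender's location.
Leg 2: γ = 1.36; Δt_2 = 1.360 × 23.8 = 32.37 h.
Leg 3: 24.5 h is already measured at the sender's location.
Total: 14.90 + 32.37 + 24.50 h.

Δt = 71.8 h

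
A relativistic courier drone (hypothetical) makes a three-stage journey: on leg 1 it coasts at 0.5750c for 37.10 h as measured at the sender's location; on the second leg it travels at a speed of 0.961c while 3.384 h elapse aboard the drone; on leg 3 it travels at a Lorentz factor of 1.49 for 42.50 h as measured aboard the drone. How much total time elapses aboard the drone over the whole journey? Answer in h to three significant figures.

τ = 76.2 h

Leg 1: γ = 1/√(1 − 0.5750²) = 1/√0.6694 = 1.222; τ_1 = 37.10/1.222 = 30.35 h.
Leg 2: 3.384 h is already measured aboard the drone.
Leg 3: 42.50 h is already measured aboard the drone.
Total: 30.35 + 3.384 + 42.50 h.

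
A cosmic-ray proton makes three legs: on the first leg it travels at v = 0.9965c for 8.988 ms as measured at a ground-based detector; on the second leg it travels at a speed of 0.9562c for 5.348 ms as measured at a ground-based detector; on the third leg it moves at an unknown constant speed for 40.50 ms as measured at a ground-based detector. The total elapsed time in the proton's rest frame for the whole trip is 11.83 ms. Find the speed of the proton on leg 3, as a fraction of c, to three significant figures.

Leg 1: γ = 1/√(1 − 0.9965²) = 1/√0.006988 = 11.96; τ_1 = 8.988/11.96 = 0.7513 ms.
Leg 2: γ = 1/√(1 − 0.9562²) = 1/√0.08568 = 3.416; τ_2 = 5.348/3.416 = 1.565 ms.
Leg 3: speed unknown; τ_3 = 40.50/γ_3.
Total proper time: 0.7513 + 1.565 + τ_3 = 11.83, so τ_3 = 11.83 − 2.317 = 9.513 ms.
γ_3 = 40.50/9.513 = 4.257; β = √(1 − 1/γ²) = √0.9448.

β = 0.972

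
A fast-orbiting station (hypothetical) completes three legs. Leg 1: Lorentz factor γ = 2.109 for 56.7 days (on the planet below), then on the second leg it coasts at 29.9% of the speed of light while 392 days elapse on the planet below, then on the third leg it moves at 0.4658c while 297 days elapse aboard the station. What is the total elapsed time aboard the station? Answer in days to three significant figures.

Leg 1: γ = 2.109; τ_1 = 56.7/2.109 = 26.88 days.
Leg 2: β = 0.299; γ = 1/√(1 − 0.299²) = 1/√0.9106 = 1.048; τ_2 = 392/1.048 = 374.1 days.
Leg 3: 297 days is already measured aboard the station.
Total: 26.88 + 374.1 + 297.0 days.

τ = 698 days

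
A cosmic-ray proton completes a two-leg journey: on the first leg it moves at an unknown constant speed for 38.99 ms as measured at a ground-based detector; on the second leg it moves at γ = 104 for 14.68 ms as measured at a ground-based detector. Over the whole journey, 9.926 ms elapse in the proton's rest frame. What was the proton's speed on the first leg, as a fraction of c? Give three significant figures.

Leg 1: speed unknown; τ_1 = 38.99/γ_1.
Leg 2: γ = 104; τ_2 = 14.68/104.0 = 0.1412 ms.
Total proper time: τ_1 + 0.1412 = 9.926, so τ_1 = 9.926 − 0.1412 = 9.785 ms.
γ_1 = 38.99/9.785 = 3.985; β = √(1 − 1/γ²) = √0.9370.

β = 0.968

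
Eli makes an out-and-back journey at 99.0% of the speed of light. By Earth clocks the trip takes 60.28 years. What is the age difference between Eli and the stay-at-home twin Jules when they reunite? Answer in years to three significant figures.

β = 0.990; γ = 1/√(1 − 0.990²) = 1/√0.01990 = 7.089
Eli's elapsed proper time: τ = 60.28/7.089 = 8.504 years.
Age gap = Δt − τ = 60.28 − 8.504 years.

Δt − τ = 51.8 years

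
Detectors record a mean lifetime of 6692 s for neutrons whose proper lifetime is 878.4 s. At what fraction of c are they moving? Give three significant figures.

γ = Δt/τ₀ = 6692/878.4 = 7.618
β = √(1 − 1/γ²) = √(1 − 0.01723) = √0.9828

β = 0.991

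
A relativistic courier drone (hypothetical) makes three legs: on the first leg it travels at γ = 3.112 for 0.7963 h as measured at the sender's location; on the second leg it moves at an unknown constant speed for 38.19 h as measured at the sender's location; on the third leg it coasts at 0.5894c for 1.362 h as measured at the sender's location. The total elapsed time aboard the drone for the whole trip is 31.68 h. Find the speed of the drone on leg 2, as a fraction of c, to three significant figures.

β = 0.608

Leg 1: γ = 3.112; τ_1 = 0.7963/3.112 = 0.2559 h.
Leg 2: speed unknown; τ_2 = 38.19/γ_2.
Leg 3: γ = 1/√(1 − 0.5894²) = 1/√0.6526 = 1.238; τ_3 = 1.362/1.238 = 1.100 h.
Total proper time: 0.2559 + τ_2 + 1.100 = 31.68, so τ_2 = 31.68 − 1.356 = 30.32 h.
γ_2 = 38.19/30.32 = 1.259; β = √(1 − 1/γ²) = √0.3695.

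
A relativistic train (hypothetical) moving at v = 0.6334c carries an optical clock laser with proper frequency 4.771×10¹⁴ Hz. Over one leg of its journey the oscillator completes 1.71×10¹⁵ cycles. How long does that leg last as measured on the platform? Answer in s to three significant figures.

Δt = 4.63 s

γ = 1/√(1 − 0.6334²) = 1/√0.5988 = 1.292
Proper time for N cycles: τ = N/f = 1.71×10¹⁵/(4.771×10¹⁴) = 3.584×10⁰ s = 3.584 s.
Lab-frame duration Δt = γτ = 1.292 × 3.584 = 4.632 s.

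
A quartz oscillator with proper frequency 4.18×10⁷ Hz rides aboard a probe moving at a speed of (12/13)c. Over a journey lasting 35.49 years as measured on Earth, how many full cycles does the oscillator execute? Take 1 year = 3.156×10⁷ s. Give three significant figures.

γ = 1/√(1 − (12/13)²) = 13/5 = 2.600
The oscillator's own cycle count is N = f × τ where τ is the proper time aboard the probe. τ = Δt/γ = 35.49/2.600 = 13.65 years = 4.308×10⁸ s.
N = 4.18×10⁷ × 4.308×10⁸ = 1.801×10¹⁶.

N = 1.80×10¹⁶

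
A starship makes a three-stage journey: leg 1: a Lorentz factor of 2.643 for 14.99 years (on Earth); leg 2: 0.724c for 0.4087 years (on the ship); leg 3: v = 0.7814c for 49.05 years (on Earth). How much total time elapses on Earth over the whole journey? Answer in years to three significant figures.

Leg 1: 14.99 years is already measured on Earth.
Leg 2: γ = 1/√(1 − 0.724²) = 1/√0.4758 = 1.450; Δt_2 = 1.450 × 0.4087 = 0.5925 years.
Leg 3: 49.05 years is already measured on Earth.
Total: 14.99 + 0.5925 + 49.05 years.

Δt = 64.6 years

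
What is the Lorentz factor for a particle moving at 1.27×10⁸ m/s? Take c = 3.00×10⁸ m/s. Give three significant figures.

γ = 1.10

β = 1.27×10⁸/3.00×10⁸ = 0.4233; γ = 1/√(1 − 0.4233²) = 1.104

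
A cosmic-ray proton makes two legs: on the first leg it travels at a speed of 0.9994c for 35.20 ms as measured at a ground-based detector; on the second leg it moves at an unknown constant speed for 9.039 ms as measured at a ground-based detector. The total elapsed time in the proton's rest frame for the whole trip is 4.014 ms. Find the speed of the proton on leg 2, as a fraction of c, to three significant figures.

Leg 1: γ = 1/√(1 − 0.9994²) = 1/√0.001200 = 28.87; τ_1 = 35.20/28.87 = 1.219 ms.
Leg 2: speed unknown; τ_2 = 9.039/γ_2.
Total proper time: 1.219 + τ_2 = 4.014, so τ_2 = 4.014 − 1.219 = 2.795 ms.
γ_2 = 9.039/2.795 = 3.234; β = √(1 − 1/γ²) = √0.9044.

β = 0.951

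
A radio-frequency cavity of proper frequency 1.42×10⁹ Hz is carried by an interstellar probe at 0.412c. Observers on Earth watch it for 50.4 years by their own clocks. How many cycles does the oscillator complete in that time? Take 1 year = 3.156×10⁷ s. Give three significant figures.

γ = 1/√(1 − 0.412²) = 1/√0.8303 = 1.097
During 50.4 years of lab time, the oscillator's proper time advances by τ = Δt/γ = 50.4/1.097 = 45.92 years = 1.449×10⁹ s.
N = f × τ = 1.42×10⁹ × 1.449×10⁹ = 2.058×10¹⁸.

N = 2.06×10¹⁸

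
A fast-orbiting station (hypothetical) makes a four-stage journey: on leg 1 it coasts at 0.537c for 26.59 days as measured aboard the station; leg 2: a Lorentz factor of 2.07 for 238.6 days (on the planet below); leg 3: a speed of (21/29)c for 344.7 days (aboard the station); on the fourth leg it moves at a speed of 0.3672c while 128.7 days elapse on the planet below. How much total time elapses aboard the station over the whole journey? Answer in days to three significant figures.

Leg 1: 26.59 days is already measured aboard the station.
Leg 2: γ = 2.07; τ_2 = 238.6/2.070 = 115.3 days.
Leg 3: 344.7 days is already measured aboard the station.
Leg 4: γ = 1/√(1 − 0.3672²) = 1/√0.8652 = 1.075; τ_4 = 128.7/1.075 = 119.7 days.
Total: 26.59 + 115.3 + 344.7 + 119.7 days.

τ = 606 days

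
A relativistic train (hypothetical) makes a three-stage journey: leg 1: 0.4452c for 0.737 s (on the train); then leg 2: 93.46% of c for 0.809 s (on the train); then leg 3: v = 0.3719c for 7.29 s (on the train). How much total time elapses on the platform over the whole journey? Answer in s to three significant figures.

Δt = 11.0 s

Leg 1: γ = 1/√(1 − 0.4452²) = 1/√0.8018 = 1.117; Δt_1 = 1.117 × 0.737 = 0.8231 s.
Leg 2: β = 0.9346; γ = 1/√(1 − 0.9346²) = 1/√0.1265 = 2.811; Δt_2 = 2.811 × 0.809 = 2.274 s.
Leg 3: γ = 1/√(1 − 0.3719²) = 1/√0.8617 = 1.077; Δt_3 = 1.077 × 7.29 = 7.853 s.
Total: 0.8231 + 2.274 + 7.853 s.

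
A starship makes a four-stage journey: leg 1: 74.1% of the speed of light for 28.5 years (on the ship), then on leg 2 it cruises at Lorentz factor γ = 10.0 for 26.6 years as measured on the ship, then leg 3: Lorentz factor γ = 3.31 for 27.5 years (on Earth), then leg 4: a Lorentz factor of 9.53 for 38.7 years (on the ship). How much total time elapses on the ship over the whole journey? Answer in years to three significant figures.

Leg 1: 28.5 years is already measured on the ship.
Leg 2: 26.6 years is already measured on the ship.
Leg 3: γ = 3.31; τ_3 = 27.5/3.310 = 8.308 years.
Leg 4: 38.7 years is already measured on the ship.
Total: 28.50 + 26.60 + 8.308 + 38.70 years.

τ = 102 years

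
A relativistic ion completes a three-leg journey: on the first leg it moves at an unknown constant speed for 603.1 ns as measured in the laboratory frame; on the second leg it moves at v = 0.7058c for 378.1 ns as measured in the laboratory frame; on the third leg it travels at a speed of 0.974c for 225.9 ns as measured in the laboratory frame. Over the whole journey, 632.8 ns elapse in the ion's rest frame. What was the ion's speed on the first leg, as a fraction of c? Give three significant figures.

β = 0.854

Leg 1: speed unknown; τ_1 = 603.1/γ_1.
Leg 2: γ = 1/√(1 − 0.7058²) = 1/√0.5018 = 1.412; τ_2 = 378.1/1.412 = 267.9 ns.
Leg 3: γ = 1/√(1 − 0.974²) = 1/√0.05132 = 4.414; τ_3 = 225.9/4.414 = 51.18 ns.
Total proper time: τ_1 + 267.9 + 51.18 = 632.8, so τ_1 = 632.8 − 319.0 = 313.8 ns.
γ_1 = 603.1/313.8 = 1.922; β = √(1 − 1/γ²) = √0.7293.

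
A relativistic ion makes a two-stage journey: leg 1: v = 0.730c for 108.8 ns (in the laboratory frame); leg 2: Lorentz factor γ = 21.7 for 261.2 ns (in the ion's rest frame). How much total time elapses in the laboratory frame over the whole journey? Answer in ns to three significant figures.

Leg 1: 108.8 ns is already measured in the laboratory frame.
Leg 2: γ = 21.7; Δt_2 = 21.70 × 261.2 = 5668 ns.
Total: 108.8 + 5668 ns.

Δt = 5780 ns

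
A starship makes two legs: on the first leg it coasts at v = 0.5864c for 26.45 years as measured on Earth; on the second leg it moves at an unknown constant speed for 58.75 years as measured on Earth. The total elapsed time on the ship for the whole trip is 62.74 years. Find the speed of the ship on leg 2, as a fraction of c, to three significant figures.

Leg 1: γ = 1/√(1 − 0.5864²) = 1/√0.6561 = 1.235; τ_1 = 26.45/1.235 = 21.43 years.
Leg 2: speed unknown; τ_2 = 58.75/γ_2.
Total proper time: 21.43 + τ_2 = 62.74, so τ_2 = 62.74 − 21.43 = 41.31 years.
γ_2 = 58.75/41.31 = 1.422; β = √(1 − 1/γ²) = √0.5055.

β = 0.711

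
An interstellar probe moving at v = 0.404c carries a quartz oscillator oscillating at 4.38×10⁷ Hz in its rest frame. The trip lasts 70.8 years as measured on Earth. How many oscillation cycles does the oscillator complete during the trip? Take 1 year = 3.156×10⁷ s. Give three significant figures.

N = 8.95×10¹⁶

γ = 1/√(1 − 0.404²) = 1/√0.8368 = 1.093
The oscillator's own cycle count is N = f × τ where τ is the proper time aboard the probe. τ = Δt/γ = 70.8/1.093 = 64.76 years = 2.044×10⁹ s.
N = 4.38×10⁷ × 2.044×10⁹ = 8.953×10¹⁶.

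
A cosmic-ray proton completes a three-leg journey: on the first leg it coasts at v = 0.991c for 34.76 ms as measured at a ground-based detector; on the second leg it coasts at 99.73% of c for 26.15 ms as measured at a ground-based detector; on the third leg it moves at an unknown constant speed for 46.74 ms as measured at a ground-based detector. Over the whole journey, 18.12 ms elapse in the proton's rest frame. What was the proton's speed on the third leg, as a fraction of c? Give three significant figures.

Leg 1: γ = 1/√(1 − 0.991²) = 1/√0.01792 = 7.470; τ_1 = 34.76/7.470 = 4.653 ms.
Leg 2: β = 0.9973; γ = 1/√(1 − 0.9973²) = 1/√0.005393 = 13.62; τ_2 = 26.15/13.62 = 1.920 ms.
Leg 3: speed unknown; τ_3 = 46.74/γ_3.
Total proper time: 4.653 + 1.920 + τ_3 = 18.12, so τ_3 = 18.12 − 6.573 = 11.55 ms.
γ_3 = 46.74/11.55 = 4.048; β = √(1 − 1/γ²) = √0.9390.

β = 0.969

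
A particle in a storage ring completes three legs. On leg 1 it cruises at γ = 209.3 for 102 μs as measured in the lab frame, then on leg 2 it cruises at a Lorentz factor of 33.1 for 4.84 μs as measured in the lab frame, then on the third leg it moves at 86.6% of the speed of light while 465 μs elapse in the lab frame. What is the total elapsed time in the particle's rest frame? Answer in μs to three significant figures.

Leg 1: γ = 209.3; τ_1 = 102/209.3 = 0.4873 μs.
Leg 2: γ = 33.1; τ_2 = 4.84/33.10 = 0.1462 μs.
Leg 3: β = 0.866; γ = 1/√(1 − 0.866²) = 1/√0.2500 = 2.000; τ_3 = 465/2.000 = 232.5 μs.
Total: 0.4873 + 0.1462 + 232.5 μs.

τ = 233 μs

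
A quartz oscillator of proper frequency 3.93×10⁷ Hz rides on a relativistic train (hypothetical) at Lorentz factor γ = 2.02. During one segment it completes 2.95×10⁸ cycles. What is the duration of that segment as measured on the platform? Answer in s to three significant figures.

Δt = 15.2 s

γ = 2.02
Proper time for N cycles: τ = N/f = 2.95×10⁸/(3.93×10⁷) = 7.506×10⁰ s = 7.506 s.
Lab-frame duration Δt = γτ = 2.020 × 7.506 = 15.16 s.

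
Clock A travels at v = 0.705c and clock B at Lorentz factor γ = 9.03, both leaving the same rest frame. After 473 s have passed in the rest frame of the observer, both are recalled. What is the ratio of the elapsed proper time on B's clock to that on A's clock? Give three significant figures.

τ_B/τ_A = 0.156

A: γ = 1/√(1 − 0.705²) = 1/√0.5030 = 1.410. B: γ = 9.03.
τ_A/τ_B = γ_B/γ_A = 9.030/1.410 = 6.404, so τ_B/τ_A = 0.1561.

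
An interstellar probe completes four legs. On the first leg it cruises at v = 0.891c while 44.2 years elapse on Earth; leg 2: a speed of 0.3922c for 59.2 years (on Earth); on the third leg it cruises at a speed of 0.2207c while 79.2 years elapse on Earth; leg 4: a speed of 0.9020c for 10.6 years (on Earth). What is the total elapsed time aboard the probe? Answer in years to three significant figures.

τ = 156 years

Leg 1: γ = 1/√(1 − 0.891²) = 1/√0.2061 = 2.203; τ_1 = 44.2/2.203 = 20.07 years.
Leg 2: γ = 1/√(1 − 0.3922²) = 1/√0.8462 = 1.087; τ_2 = 59.2/1.087 = 54.46 years.
Leg 3: γ = 1/√(1 − 0.2207²) = 1/√0.9513 = 1.025; τ_3 = 79.2/1.025 = 77.25 years.
Leg 4: γ = 1/√(1 − 0.9020²) = 1/√0.1864 = 2.316; τ_4 = 10.6/2.316 = 4.576 years.
Total: 20.07 + 54.46 + 77.25 + 4.576 years.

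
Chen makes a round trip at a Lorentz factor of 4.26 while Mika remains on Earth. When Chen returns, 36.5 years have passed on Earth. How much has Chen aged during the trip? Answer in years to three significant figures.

τ = 8.57 years

γ = 4.26
Chen's clock measures proper time along the trip: τ = Δt/γ = 36.5/4.260 years.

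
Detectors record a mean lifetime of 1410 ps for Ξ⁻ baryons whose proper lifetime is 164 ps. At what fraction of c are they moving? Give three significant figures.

γ = Δt/τ₀ = 1410/164 = 8.598
β = √(1 − 1/γ²) = √(1 − 0.01353) = √0.9865

β = 0.993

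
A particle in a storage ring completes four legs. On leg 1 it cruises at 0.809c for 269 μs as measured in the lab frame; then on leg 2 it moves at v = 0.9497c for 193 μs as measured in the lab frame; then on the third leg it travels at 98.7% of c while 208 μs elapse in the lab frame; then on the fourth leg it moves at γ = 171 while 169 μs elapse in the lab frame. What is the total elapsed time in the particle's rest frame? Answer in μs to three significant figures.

Leg 1: γ = 1/√(1 − 0.809²) = 1/√0.3455 = 1.701; τ_1 = 269/1.701 = 158.1 μs.
Leg 2: γ = 1/√(1 − 0.9497²) = 1/√0.09807 = 3.193; τ_2 = 193/3.193 = 60.44 μs.
Leg 3: β = 0.987; γ = 1/√(1 − 0.987²) = 1/√0.02583 = 6.222; τ_3 = 208/6.222 = 33.43 μs.
Leg 4: γ = 171; τ_4 = 169/171.0 = 0.9883 μs.
Total: 158.1 + 60.44 + 33.43 + 0.9883 μs.

τ = 253 μs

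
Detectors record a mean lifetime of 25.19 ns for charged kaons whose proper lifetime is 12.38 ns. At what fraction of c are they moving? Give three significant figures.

β = 0.871

γ = Δt/τ₀ = 25.19/12.38 = 2.035
β = √(1 − 1/γ²) = √(1 − 0.2415) = √0.7585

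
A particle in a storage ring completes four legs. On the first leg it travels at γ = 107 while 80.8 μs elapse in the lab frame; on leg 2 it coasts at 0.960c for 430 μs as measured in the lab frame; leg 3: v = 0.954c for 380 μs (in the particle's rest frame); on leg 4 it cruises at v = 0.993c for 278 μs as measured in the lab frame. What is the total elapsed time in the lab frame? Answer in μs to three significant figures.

Leg 1: 80.8 μs is already measured in the lab frame.
Leg 2: 430 μs is already measured in the lab frame.
Leg 3: γ = 1/√(1 − 0.954²) = 1/√0.08988 = 3.335; Δt_3 = 3.335 × 380 = 1267 μs.
Leg 4: 278 μs is already measured in the lab frame.
Total: 80.80 + 430.0 + 1267 + 278.0 μs.

Δt = 2060 μs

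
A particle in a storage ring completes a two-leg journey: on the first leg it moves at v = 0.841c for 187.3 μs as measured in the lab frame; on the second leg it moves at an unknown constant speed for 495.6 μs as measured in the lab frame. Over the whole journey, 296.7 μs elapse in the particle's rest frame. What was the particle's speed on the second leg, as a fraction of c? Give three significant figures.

β = 0.919

Leg 1: γ = 1/√(1 − 0.841²) = 1/√0.2927 = 1.848; τ_1 = 187.3/1.848 = 101.3 μs.
Leg 2: speed unknown; τ_2 = 495.6/γ_2.
Total proper time: 101.3 + τ_2 = 296.7, so τ_2 = 296.7 − 101.3 = 195.4 μs.
γ_2 = 495.6/195.4 = 2.537; β = √(1 − 1/γ²) = √0.8446.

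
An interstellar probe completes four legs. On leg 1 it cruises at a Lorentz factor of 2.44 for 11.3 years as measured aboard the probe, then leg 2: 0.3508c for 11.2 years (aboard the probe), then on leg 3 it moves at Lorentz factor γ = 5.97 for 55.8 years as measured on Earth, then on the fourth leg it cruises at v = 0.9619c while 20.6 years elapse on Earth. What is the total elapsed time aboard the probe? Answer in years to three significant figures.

τ = 37.5 years

Leg 1: 11.3 years is already measured aboard the probe.
Leg 2: 11.2 years is already measured aboard the probe.
Leg 3: γ = 5.97; τ_3 = 55.8/5.970 = 9.347 years.
Leg 4: γ = 1/√(1 − 0.9619²) = 1/√0.07475 = 3.658; τ_4 = 20.6/3.658 = 5.632 years.
Total: 11.30 + 11.20 + 9.347 + 5.632 years.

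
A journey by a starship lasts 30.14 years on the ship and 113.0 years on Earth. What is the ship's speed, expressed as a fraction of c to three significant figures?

The proper time is measured on the ship (both events occur at the ship's location); Δt is measured on Earth. γ = Δt/τ = 113.0/30.14 = 3.749.
β = √(1 − 1/γ²) = √(1 − 0.07114) = √0.9289

v = 0.964c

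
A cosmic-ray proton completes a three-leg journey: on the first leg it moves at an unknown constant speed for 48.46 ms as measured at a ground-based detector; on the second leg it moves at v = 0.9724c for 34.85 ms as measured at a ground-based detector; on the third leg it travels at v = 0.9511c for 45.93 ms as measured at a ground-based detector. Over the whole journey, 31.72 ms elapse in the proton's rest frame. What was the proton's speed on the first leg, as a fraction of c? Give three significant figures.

Leg 1: speed unknown; τ_1 = 48.46/γ_1.
Leg 2: γ = 1/√(1 − 0.9724²) = 1/√0.05444 = 4.286; τ_2 = 34.85/4.286 = 8.131 ms.
Leg 3: γ = 1/√(1 − 0.9511²) = 1/√0.09541 = 3.237; τ_3 = 45.93/3.237 = 14.19 ms.
Total proper time: τ_1 + 8.131 + 14.19 = 31.72, so τ_1 = 31.72 − 22.32 = 9.402 ms.
γ_1 = 48.46/9.402 = 5.154; β = √(1 − 1/γ²) = √0.9624.

β = 0.981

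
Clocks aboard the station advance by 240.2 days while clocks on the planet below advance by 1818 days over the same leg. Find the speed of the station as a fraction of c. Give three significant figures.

The proper time is measured aboard the station (both events occur at the station's location); Δt is measured on the planet below. γ = Δt/τ = 1818/240.2 = 7.569.
β = √(1 − 1/γ²) = √(1 − 0.01746) = √0.9825

β = 0.991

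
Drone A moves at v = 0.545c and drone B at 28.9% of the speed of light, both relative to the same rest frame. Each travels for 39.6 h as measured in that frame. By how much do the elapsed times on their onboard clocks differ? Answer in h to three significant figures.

|τ_A − τ_B| = 4.71 h

A: γ = 1/√(1 − 0.545²) = 1/√0.7030 = 1.193; τ_A = 39.6/1.193 = 33.20 h.
B: β = 0.289; γ = 1/√(1 − 0.289²) = 1/√0.9165 = 1.045; τ_B = 39.6/1.045 = 37.91 h.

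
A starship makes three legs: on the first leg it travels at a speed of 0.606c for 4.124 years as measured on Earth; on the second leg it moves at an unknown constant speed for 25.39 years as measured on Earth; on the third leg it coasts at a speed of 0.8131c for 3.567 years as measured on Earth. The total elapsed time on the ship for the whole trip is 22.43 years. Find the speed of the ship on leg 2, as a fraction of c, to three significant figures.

β = 0.740

Leg 1: γ = 1/√(1 − 0.606²) = 1/√0.6328 = 1.257; τ_1 = 4.124/1.257 = 3.280 years.
Leg 2: speed unknown; τ_2 = 25.39/γ_2.
Leg 3: γ = 1/√(1 − 0.8131²) = 1/√0.3389 = 1.718; τ_3 = 3.567/1.718 = 2.076 years.
Total proper time: 3.280 + τ_2 + 2.076 = 22.43, so τ_2 = 22.43 − 5.357 = 17.07 years.
γ_2 = 25.39/17.07 = 1.487; β = √(1 − 1/γ²) = √0.5478.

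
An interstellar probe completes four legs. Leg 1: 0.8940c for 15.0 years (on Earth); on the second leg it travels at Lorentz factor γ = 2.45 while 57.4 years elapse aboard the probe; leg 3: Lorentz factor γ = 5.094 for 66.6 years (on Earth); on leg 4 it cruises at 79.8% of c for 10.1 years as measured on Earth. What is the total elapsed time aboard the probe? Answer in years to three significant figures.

Leg 1: γ = 1/√(1 − 0.8940²) = 1/√0.2008 = 2.232; τ_1 = 15.0/2.232 = 6.721 years.
Leg 2: 57.4 years is already measured aboard the probe.
Leg 3: γ = 5.094; τ_3 = 66.6/5.094 = 13.07 years.
Leg 4: β = 0.798; γ = 1/√(1 − 0.798²) = 1/√0.3632 = 1.659; τ_4 = 10.1/1.659 = 6.087 years.
Total: 6.721 + 57.40 + 13.07 + 6.087 years.

τ = 83.3 years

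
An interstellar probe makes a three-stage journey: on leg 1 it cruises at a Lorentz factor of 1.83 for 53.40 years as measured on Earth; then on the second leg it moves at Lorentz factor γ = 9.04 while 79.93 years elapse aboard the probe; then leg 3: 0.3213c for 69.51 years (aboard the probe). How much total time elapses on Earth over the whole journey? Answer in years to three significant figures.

Δt = 849 years

Leg 1: 53.40 years is already measured on Earth.
Leg 2: γ = 9.04; Δt_2 = 9.040 × 79.93 = 722.6 years.
Leg 3: γ = 1/√(1 − 0.3213²) = 1/√0.8968 = 1.056; Δt_3 = 1.056 × 69.51 = 73.40 years.
Total: 53.40 + 722.6 + 73.40 years.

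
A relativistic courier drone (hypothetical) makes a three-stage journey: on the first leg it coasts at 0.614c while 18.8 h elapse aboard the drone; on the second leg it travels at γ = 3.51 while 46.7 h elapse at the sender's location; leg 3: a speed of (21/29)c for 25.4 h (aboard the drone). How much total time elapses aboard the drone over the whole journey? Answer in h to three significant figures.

τ = 57.5 h

Leg 1: 18.8 h is already measured aboard the drone.
Leg 2: γ = 3.51; τ_2 = 46.7/3.510 = 13.30 h.
Leg 3: 25.4 h is already measured aboard the drone.
Total: 18.80 + 13.30 + 25.40 h.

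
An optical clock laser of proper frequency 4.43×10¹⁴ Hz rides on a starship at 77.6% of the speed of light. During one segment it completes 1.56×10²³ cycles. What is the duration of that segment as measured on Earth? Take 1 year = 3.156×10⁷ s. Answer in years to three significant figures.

Δt = 17.7 years

β = 0.776; γ = 1/√(1 − 0.776²) = 1/√0.3978 = 1.585
Proper time for N cycles: τ = N/f = 1.56×10²³/(4.43×10¹⁴) = 3.521×10⁸ s = 11.16 years.
Lab-frame duration Δt = γτ = 1.585 × 11.16 = 17.69 years.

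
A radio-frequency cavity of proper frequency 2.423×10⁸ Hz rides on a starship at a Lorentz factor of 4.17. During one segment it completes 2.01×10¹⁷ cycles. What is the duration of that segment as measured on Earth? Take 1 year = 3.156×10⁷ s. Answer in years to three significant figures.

Δt = 110 years

γ = 4.17
Proper time for N cycles: τ = N/f = 2.01×10¹⁷/(2.423×10⁸) = 8.296×10⁸ s = 26.28 years.
Lab-frame duration Δt = γτ = 4.170 × 26.28 = 109.6 years.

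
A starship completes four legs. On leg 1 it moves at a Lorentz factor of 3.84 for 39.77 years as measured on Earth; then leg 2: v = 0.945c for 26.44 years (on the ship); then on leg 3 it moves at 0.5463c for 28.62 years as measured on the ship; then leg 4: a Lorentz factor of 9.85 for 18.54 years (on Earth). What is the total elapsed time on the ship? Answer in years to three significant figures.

Leg 1: γ = 3.84; τ_1 = 39.77/3.840 = 10.36 years.
Leg 2: 26.44 years is already measured on the ship.
Leg 3: 28.62 years is already measured on the ship.
Leg 4: γ = 9.85; τ_4 = 18.54/9.850 = 1.882 years.
Total: 10.36 + 26.44 + 28.62 + 1.882 years.

τ = 67.3 years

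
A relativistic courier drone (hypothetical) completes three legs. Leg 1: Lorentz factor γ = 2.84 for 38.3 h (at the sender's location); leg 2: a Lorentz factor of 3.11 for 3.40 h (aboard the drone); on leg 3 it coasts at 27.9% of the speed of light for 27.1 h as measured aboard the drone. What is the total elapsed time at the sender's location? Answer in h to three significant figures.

Δt = 77.1 h

Leg 1: 38.3 h is already measured at the sender's location.
Leg 2: γ = 3.11; Δt_2 = 3.110 × 3.40 = 10.57 h.
Leg 3: β = 0.279; γ = 1/√(1 − 0.279²) = 1/√0.9222 = 1.041; Δt_3 = 1.041 × 27.1 = 28.22 h.
Total: 38.30 + 10.57 + 28.22 h.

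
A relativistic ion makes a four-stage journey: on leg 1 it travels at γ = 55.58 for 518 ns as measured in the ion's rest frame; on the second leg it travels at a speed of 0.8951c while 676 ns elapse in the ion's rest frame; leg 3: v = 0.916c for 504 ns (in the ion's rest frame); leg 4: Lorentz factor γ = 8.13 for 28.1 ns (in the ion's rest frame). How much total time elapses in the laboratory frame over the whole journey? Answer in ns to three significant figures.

Leg 1: γ = 55.58; Δt_1 = 55.58 × 518 = 2.879×10⁴ ns.
Leg 2: γ = 1/√(1 − 0.8951²) = 1/√0.1988 = 2.243; Δt_2 = 2.243 × 676 = 1516 ns.
Leg 3: γ = 1/√(1 − 0.916²) = 1/√0.1609 = 2.493; Δt_3 = 2.493 × 504 = 1256 ns.
Leg 4: γ = 8.13; Δt_4 = 8.130 × 28.1 = 228.5 ns.
Total: 2.879×10⁴ + 1516 + 1256 + 228.5 ns.

Δt = 3.18×10⁴ ns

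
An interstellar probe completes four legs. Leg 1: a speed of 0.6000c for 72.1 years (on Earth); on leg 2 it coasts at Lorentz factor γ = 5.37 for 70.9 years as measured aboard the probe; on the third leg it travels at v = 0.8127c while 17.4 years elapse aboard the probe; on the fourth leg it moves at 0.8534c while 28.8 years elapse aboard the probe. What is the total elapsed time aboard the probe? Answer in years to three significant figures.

τ = 175 years

Leg 1: γ = 1/√(1 − 0.6000²) = 1/√0.6400 = 1.250; τ_1 = 72.1/1.250 = 57.68 years.
Leg 2: 70.9 years is already measured aboard the probe.
Leg 3: 17.4 years is already measured aboard the probe.
Leg 4: 28.8 years is already measured aboard the probe.
Total: 57.68 + 70.90 + 17.40 + 28.80 years.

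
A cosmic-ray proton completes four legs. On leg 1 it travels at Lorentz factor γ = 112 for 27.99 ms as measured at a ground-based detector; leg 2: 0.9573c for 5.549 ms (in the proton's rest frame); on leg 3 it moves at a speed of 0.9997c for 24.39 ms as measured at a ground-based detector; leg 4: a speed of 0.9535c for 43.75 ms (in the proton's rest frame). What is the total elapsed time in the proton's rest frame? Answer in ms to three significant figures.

Leg 1: γ = 112; τ_1 = 27.99/112.0 = 0.2499 ms.
Leg 2: 5.549 ms is already measured in the proton's rest frame.
Leg 3: γ = 1/√(1 − 0.9997²) = 1/√5.999×10⁻⁴ = 40.83; τ_3 = 24.39/40.83 = 0.5974 ms.
Leg 4: 43.75 ms is already measured in the proton's rest frame.
Total: 0.2499 + 5.549 + 0.5974 + 43.75 ms.

τ = 50.1 ms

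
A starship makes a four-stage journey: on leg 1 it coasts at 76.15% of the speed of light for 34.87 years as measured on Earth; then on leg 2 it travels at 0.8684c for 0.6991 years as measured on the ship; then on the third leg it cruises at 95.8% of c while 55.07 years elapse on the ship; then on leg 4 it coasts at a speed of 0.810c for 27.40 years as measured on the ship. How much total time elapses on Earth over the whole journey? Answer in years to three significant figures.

Leg 1: 34.87 years is already measured on Earth.
Leg 2: γ = 1/√(1 − 0.8684²) = 1/√0.2459 = 2.017; Δt_2 = 2.017 × 0.6991 = 1.410 years.
Leg 3: β = 0.958; γ = 1/√(1 − 0.958²) = 1/√0.08224 = 3.487; Δt_3 = 3.487 × 55.07 = 192.0 years.
Leg 4: γ = 1/√(1 − 0.810²) = 1/√0.3439 = 1.705; Δt_4 = 1.705 × 27.40 = 46.72 years.
Total: 34.87 + 1.410 + 192.0 + 46.72 years.

Δt = 275 years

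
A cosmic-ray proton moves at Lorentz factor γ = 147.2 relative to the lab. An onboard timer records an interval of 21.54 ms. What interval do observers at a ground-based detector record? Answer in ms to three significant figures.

Δt = 3170 ms

γ = 147.2
The interval measured in the proton's rest frame is the proper time (both events occur at the same place in that frame); the lab-frame interval is Δt = γτ = 147.2 × 21.54 ms.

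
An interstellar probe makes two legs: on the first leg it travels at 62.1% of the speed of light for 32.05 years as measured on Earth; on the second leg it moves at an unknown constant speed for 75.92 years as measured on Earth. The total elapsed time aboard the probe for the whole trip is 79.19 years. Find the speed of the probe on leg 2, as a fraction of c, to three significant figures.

β = 0.702

Leg 1: β = 0.621; γ = 1/√(1 − 0.621²) = 1/√0.6144 = 1.276; τ_1 = 32.05/1.276 = 25.12 years.
Leg 2: speed unknown; τ_2 = 75.92/γ_2.
Total proper time: 25.12 + τ_2 = 79.19, so τ_2 = 79.19 − 25.12 = 54.07 years.
γ_2 = 75.92/54.07 = 1.404; β = √(1 − 1/γ²) = √0.4928.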